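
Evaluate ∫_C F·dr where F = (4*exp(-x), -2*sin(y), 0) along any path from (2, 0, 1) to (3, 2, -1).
-2 + 2*cos(2) - 4*exp(-3) + 4*exp(-2)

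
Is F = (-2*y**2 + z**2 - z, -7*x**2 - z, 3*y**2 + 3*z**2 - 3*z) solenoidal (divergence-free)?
No, ∇·F = 6*z - 3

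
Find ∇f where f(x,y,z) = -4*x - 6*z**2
(-4, 0, -12*z)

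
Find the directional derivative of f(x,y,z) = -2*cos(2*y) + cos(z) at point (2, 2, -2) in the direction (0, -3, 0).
-4*sin(4)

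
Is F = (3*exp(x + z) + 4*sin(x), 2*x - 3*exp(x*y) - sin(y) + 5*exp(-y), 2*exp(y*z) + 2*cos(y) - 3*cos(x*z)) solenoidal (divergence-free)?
No, ∇·F = -3*x*exp(x*y) + 3*x*sin(x*z) + 2*y*exp(y*z) + 3*exp(x + z) + 4*cos(x) - cos(y) - 5*exp(-y)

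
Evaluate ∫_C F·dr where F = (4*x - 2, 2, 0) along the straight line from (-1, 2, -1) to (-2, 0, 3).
4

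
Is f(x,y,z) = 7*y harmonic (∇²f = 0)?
Yes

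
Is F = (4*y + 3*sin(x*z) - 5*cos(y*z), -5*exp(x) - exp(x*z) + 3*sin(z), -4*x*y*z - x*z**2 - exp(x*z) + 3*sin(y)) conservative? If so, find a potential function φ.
No, ∇×F = (-4*x*z + x*exp(x*z) + 3*cos(y) - 3*cos(z), 3*x*cos(x*z) + 4*y*z + 5*y*sin(y*z) + z**2 + z*exp(x*z), -z*exp(x*z) - 5*z*sin(y*z) - 5*exp(x) - 4) ≠ 0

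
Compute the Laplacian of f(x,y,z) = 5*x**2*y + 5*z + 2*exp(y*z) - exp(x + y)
2*y**2*exp(y*z) + 10*y + 2*z**2*exp(y*z) - 2*exp(x + y)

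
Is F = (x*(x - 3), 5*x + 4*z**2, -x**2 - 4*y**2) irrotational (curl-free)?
No, ∇×F = (-8*y - 8*z, 2*x, 5)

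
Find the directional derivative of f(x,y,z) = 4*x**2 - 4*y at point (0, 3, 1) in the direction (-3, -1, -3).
4*sqrt(19)/19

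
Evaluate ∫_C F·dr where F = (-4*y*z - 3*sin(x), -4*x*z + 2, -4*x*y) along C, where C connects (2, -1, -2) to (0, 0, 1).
21 - 3*cos(2)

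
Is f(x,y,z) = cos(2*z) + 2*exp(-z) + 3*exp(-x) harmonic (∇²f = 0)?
No, ∇²f = -4*cos(2*z) + 2*exp(-z) + 3*exp(-x)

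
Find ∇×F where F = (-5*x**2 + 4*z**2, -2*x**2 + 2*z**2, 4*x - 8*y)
(-4*z - 8, 8*z - 4, -4*x)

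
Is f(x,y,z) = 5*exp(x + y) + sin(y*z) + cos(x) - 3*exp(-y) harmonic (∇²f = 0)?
No, ∇²f = -y**2*sin(y*z) - z**2*sin(y*z) + 10*exp(x + y) - cos(x) - 3*exp(-y)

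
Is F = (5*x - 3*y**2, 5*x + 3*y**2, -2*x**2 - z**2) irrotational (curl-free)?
No, ∇×F = (0, 4*x, 6*y + 5)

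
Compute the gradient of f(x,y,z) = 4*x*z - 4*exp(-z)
(4*z, 0, 4*x + 4*exp(-z))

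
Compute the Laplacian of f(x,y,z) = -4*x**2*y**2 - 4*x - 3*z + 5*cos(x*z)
-5*x**2*cos(x*z) - 8*x**2 - 8*y**2 - 5*z**2*cos(x*z)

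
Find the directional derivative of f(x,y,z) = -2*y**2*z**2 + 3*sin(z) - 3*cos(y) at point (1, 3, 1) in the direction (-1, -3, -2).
3*sqrt(14)*(-2*cos(1) - 3*sin(3) + 36)/14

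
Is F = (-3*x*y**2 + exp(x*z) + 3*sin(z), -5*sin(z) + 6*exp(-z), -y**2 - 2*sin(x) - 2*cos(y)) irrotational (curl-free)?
No, ∇×F = (-2*y + 2*sin(y) + 5*cos(z) + 6*exp(-z), x*exp(x*z) + 2*cos(x) + 3*cos(z), 6*x*y)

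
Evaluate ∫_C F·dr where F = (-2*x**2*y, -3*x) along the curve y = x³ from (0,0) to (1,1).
-31/12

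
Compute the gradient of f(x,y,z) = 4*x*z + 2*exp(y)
(4*z, 2*exp(y), 4*x)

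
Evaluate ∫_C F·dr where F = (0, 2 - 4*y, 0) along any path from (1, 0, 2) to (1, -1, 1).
-4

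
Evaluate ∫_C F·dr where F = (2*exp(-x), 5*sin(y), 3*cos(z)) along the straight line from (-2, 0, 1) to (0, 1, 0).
-5*cos(1) - 3*sin(1) + 3 + 2*exp(2)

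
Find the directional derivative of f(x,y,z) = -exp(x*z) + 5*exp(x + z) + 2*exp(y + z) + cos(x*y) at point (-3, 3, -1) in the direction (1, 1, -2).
sqrt(6)*(-5*exp(7) - 2*exp(6) - 5)*exp(-4)/6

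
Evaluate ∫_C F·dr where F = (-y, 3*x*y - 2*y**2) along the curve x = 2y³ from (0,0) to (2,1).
-29/30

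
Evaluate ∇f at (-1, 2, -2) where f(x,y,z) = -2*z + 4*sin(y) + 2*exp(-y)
(0, 4*cos(2) - 2*exp(-2), -2)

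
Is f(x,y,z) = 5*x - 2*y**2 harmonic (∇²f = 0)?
No, ∇²f = -4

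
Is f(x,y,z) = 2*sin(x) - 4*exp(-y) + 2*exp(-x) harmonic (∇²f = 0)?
No, ∇²f = -2*sin(x) - 4*exp(-y) + 2*exp(-x)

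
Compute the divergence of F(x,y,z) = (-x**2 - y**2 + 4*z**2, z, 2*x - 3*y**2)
-2*x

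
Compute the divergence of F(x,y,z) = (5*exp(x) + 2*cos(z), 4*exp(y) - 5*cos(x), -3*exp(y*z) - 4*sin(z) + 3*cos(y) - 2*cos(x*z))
2*x*sin(x*z) - 3*y*exp(y*z) + 5*exp(x) + 4*exp(y) - 4*cos(z)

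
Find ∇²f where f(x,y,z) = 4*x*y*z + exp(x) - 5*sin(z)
exp(x) + 5*sin(z)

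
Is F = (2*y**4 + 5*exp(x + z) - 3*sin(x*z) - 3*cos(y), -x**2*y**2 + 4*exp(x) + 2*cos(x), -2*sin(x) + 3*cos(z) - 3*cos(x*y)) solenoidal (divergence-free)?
No, ∇·F = -2*x**2*y - 3*z*cos(x*z) + 5*exp(x + z) - 3*sin(z)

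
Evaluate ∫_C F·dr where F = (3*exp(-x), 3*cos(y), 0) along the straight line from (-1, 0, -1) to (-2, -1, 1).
-3*exp(2) - 3*sin(1) + 3*E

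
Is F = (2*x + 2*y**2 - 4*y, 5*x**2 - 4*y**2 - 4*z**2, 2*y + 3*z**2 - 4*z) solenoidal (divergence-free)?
No, ∇·F = -8*y + 6*z - 2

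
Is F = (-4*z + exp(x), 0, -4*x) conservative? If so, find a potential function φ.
Yes, F is conservative. φ = -4*x*z + exp(x)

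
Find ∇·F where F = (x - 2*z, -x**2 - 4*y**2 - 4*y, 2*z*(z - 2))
-8*y + 4*z - 7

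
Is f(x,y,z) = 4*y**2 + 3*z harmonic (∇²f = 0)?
No, ∇²f = 8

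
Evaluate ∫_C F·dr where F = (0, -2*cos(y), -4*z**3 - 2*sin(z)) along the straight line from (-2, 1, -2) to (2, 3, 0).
-2*sin(3) - 2*cos(2) + 2*sin(1) + 18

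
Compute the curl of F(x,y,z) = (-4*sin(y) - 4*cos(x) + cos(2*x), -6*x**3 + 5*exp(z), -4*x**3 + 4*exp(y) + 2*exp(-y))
(4*exp(y) - 5*exp(z) - 2*exp(-y), 12*x**2, -18*x**2 + 4*cos(y))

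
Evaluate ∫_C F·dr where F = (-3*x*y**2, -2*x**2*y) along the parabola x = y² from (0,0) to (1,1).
-4/3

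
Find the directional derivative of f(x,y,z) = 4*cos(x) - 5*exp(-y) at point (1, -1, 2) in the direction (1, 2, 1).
sqrt(6)*(-2*sin(1) + 5*E)/3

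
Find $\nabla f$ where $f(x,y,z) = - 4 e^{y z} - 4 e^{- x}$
(4*exp(-x), -4*z*exp(y*z), -4*y*exp(y*z))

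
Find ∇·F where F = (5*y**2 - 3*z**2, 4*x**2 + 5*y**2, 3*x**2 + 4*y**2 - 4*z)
10*y - 4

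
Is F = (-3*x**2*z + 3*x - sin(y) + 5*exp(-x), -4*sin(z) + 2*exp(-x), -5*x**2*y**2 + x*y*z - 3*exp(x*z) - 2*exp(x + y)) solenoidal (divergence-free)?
No, ∇·F = x*y - 6*x*z - 3*x*exp(x*z) + 3 - 5*exp(-x)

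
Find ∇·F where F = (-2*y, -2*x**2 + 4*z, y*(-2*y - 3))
0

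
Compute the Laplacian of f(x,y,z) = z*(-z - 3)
-2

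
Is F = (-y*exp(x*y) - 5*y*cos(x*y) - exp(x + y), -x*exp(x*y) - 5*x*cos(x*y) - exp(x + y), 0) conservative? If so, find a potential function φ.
Yes, F is conservative. φ = -exp(x*y) - exp(x + y) - 5*sin(x*y)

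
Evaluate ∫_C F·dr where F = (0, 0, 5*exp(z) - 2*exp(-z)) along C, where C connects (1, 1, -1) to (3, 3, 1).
6*sinh(1)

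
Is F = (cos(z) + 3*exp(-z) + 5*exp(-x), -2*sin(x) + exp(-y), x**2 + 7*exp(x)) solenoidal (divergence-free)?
No, ∇·F = -exp(-y) - 5*exp(-x)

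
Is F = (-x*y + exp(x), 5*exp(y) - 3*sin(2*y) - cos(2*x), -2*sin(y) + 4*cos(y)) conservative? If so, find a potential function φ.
No, ∇×F = (-4*sin(y) - 2*cos(y), 0, x + 2*sin(2*x)) ≠ 0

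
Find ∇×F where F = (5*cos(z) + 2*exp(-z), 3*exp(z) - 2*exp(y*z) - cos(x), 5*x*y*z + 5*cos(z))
(5*x*z + 2*y*exp(y*z) - 3*exp(z), -5*y*z - 5*sin(z) - 2*exp(-z), sin(x))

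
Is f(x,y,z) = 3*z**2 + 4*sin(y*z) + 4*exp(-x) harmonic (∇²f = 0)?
No, ∇²f = -4*y**2*sin(y*z) - 4*z**2*sin(y*z) + 6 + 4*exp(-x)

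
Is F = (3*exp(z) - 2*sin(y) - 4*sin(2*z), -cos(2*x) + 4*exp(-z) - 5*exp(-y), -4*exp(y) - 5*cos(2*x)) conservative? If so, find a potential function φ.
No, ∇×F = (-4*exp(y) + 4*exp(-z), 3*exp(z) - 10*sin(2*x) - 8*cos(2*z), 2*sin(2*x) + 2*cos(y)) ≠ 0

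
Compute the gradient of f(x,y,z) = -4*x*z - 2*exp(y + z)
(-4*z, -2*exp(y + z), -4*x - 2*exp(y + z))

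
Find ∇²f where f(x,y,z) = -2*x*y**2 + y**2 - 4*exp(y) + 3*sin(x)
-4*x - 4*exp(y) - 3*sin(x) + 2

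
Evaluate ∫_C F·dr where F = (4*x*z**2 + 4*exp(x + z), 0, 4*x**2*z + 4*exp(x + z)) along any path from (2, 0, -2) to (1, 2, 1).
-34 + 4*exp(2)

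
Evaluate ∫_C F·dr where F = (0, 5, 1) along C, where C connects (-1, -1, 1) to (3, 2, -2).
12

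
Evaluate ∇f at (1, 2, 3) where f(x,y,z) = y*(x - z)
(2, -2, -2)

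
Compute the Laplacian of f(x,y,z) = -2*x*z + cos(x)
-cos(x)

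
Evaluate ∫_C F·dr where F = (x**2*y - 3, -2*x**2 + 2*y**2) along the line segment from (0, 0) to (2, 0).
-6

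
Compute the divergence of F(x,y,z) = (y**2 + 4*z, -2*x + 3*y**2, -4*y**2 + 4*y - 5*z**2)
6*y - 10*z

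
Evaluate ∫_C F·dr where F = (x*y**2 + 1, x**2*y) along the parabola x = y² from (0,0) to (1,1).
3/2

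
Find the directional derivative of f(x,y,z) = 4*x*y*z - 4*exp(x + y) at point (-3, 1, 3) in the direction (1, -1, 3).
12*sqrt(11)/11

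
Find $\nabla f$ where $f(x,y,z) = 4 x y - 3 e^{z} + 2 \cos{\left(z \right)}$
(4*y, 4*x, -3*exp(z) - 2*sin(z))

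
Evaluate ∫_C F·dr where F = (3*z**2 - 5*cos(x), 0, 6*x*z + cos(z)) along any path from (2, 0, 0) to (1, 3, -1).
-6*sin(1) + 3 + 5*sin(2)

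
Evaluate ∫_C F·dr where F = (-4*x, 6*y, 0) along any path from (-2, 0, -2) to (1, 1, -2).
9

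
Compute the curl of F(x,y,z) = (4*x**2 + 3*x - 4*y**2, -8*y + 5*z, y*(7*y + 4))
(14*y - 1, 0, 8*y)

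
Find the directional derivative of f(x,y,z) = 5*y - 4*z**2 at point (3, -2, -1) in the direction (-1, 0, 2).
16*sqrt(5)/5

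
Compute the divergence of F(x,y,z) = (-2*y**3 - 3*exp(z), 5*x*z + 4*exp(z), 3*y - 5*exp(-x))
0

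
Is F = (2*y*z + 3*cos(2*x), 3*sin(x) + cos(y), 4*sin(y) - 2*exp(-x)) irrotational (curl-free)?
No, ∇×F = (4*cos(y), 2*y - 2*exp(-x), -2*z + 3*cos(x))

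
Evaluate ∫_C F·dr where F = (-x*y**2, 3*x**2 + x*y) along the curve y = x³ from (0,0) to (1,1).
589/280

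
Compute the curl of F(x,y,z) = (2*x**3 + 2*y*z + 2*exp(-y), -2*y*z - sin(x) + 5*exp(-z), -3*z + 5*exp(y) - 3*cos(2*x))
(2*y + 5*exp(y) + 5*exp(-z), 2*y - 6*sin(2*x), -2*z - cos(x) + 2*exp(-y))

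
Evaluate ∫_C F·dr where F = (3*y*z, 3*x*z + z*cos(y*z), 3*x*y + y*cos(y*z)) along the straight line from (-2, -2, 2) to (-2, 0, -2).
-24 + sin(4)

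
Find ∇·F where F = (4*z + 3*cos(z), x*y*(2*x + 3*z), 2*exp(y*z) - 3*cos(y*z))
x*(2*x + 3*z) + 2*y*exp(y*z) + 3*y*sin(y*z)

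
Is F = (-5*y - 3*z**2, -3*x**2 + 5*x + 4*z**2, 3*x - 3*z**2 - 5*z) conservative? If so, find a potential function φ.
No, ∇×F = (-8*z, -6*z - 3, 10 - 6*x) ≠ 0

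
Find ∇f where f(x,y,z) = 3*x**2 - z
(6*x, 0, -1)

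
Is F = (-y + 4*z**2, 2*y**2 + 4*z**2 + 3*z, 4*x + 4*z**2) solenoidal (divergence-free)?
No, ∇·F = 4*y + 8*z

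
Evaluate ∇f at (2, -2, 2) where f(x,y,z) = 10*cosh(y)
(0, -10*sinh(2), 0)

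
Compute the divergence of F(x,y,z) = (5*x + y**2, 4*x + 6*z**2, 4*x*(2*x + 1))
5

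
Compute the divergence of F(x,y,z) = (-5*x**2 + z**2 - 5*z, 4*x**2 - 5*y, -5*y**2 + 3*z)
-10*x - 2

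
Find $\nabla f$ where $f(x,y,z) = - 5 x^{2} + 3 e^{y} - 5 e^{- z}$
(-10*x, 3*exp(y), 5*exp(-z))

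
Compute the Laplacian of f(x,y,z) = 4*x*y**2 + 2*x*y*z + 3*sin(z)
8*x - 3*sin(z)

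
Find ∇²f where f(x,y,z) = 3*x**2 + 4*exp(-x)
6 + 4*exp(-x)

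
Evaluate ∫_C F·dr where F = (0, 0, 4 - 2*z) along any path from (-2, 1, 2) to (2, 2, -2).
-16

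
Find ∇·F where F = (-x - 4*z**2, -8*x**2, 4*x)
-1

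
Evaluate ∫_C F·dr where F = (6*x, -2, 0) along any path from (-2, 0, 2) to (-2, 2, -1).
-4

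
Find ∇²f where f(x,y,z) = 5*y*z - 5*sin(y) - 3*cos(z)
5*sin(y) + 3*cos(z)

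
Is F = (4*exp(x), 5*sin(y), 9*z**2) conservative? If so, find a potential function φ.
Yes, F is conservative. φ = 3*z**3 + 4*exp(x) - 5*cos(y)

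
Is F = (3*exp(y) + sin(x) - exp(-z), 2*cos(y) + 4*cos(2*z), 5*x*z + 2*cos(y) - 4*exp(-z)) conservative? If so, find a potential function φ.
No, ∇×F = (-2*sin(y) + 8*sin(2*z), -5*z + exp(-z), -3*exp(y)) ≠ 0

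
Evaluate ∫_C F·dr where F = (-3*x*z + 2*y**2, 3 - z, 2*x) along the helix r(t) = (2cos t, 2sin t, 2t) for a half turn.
-6*pi - 40/3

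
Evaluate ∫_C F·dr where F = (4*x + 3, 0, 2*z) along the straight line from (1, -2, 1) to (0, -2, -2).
-2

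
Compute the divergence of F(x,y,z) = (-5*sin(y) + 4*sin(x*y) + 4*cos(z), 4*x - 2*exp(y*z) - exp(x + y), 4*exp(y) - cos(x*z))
x*sin(x*z) + 4*y*cos(x*y) - 2*z*exp(y*z) - exp(x + y)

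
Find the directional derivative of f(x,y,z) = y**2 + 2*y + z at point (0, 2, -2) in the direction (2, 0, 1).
sqrt(5)/5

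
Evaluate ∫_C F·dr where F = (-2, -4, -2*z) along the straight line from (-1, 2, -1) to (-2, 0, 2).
7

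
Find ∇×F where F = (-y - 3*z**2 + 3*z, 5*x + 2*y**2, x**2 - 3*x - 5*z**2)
(0, -2*x - 6*z + 6, 6)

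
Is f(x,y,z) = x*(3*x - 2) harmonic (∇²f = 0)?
No, ∇²f = 6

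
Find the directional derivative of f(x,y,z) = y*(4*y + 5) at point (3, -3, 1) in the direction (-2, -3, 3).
57*sqrt(22)/22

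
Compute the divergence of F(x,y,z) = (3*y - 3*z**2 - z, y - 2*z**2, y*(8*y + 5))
1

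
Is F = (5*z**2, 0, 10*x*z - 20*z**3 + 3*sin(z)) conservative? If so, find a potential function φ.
Yes, F is conservative. φ = 5*x*z**2 - 5*z**4 - 3*cos(z)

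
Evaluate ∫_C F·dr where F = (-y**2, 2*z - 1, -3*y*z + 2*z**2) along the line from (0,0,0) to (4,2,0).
-22/3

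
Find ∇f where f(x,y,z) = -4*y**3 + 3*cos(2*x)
(-6*sin(2*x), -12*y**2, 0)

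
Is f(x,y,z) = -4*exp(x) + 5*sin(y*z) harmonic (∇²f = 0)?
No, ∇²f = -5*y**2*sin(y*z) - 5*z**2*sin(y*z) - 4*exp(x)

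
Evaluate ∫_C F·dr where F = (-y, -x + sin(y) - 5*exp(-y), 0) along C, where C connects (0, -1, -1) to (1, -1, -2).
1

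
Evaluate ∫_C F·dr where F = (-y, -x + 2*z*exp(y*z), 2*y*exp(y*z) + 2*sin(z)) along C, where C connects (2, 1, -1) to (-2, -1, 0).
-2*exp(-1) + 2*cos(1)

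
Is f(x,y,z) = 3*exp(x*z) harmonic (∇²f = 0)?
No, ∇²f = 3*(x**2 + z**2)*exp(x*z)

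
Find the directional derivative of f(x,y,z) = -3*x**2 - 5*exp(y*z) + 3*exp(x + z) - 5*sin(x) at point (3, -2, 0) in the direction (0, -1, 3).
sqrt(10)*(3 + 9*exp(3)/10)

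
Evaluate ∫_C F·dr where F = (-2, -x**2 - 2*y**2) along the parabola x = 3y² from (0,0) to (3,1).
-127/15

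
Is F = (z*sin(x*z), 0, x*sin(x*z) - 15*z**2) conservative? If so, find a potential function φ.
Yes, F is conservative. φ = -5*z**3 - cos(x*z)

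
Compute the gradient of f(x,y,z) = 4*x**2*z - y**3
(8*x*z, -3*y**2, 4*x**2)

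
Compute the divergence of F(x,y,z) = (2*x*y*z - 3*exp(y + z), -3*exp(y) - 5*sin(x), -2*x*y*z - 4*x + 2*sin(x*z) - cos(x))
-2*x*y + 2*x*cos(x*z) + 2*y*z - 3*exp(y)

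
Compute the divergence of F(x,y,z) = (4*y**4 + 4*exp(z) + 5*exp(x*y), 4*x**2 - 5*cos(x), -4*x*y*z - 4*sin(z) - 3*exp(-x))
-4*x*y + 5*y*exp(x*y) - 4*cos(z)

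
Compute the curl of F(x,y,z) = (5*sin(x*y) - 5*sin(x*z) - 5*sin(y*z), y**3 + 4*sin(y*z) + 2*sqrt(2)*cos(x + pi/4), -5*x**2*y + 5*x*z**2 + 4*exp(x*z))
(-5*x**2 - 4*y*cos(y*z), 10*x*y - 5*x*cos(x*z) - 5*y*cos(y*z) - 5*z**2 - 4*z*exp(x*z), -5*x*cos(x*y) + 5*z*cos(y*z) - 2*sqrt(2)*sin(x + pi/4))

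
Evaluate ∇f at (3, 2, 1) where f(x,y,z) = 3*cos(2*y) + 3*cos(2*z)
(0, -6*sin(4), -6*sin(2))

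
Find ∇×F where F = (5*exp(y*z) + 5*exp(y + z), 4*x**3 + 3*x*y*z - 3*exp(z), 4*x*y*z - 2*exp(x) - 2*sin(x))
(-3*x*y + 4*x*z + 3*exp(z), -4*y*z + 5*y*exp(y*z) + 2*exp(x) + 5*exp(y + z) + 2*cos(x), 12*x**2 + 3*y*z - 5*z*exp(y*z) - 5*exp(y + z))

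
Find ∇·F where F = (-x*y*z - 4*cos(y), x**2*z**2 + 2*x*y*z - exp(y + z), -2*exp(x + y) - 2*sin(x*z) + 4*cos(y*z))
2*x*z - 2*x*cos(x*z) - y*z - 4*y*sin(y*z) - exp(y + z)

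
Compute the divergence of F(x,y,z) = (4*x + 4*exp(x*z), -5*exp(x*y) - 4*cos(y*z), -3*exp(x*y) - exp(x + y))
-5*x*exp(x*y) + 4*z*exp(x*z) + 4*z*sin(y*z) + 4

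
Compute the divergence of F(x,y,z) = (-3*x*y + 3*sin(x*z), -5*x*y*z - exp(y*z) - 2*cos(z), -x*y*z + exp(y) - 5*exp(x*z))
-x*y - 5*x*z - 5*x*exp(x*z) - 3*y - z*exp(y*z) + 3*z*cos(x*z)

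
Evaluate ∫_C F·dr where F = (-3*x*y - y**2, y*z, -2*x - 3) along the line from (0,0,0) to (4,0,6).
-42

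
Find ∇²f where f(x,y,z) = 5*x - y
0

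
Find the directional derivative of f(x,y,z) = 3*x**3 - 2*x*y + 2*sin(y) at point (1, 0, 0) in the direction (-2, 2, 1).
-6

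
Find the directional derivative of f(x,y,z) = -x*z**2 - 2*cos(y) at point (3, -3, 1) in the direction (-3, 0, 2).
-9*sqrt(13)/13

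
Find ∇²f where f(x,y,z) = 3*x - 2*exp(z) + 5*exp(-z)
-2*exp(z) + 5*exp(-z)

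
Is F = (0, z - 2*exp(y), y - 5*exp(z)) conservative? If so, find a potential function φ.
Yes, F is conservative. φ = y*z - 2*exp(y) - 5*exp(z)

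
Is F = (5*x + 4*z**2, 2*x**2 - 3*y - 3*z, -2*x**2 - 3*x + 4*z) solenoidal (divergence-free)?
No, ∇·F = 6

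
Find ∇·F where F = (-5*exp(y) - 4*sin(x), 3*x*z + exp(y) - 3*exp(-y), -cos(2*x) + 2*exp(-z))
exp(y) - 4*cos(x) - 2*exp(-z) + 3*exp(-y)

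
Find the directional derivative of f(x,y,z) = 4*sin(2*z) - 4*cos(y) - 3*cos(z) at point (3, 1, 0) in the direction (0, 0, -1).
-8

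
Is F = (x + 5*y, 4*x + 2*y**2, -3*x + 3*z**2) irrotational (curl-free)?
No, ∇×F = (0, 3, -1)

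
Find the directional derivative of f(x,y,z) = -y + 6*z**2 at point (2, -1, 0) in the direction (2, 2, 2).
-sqrt(3)/3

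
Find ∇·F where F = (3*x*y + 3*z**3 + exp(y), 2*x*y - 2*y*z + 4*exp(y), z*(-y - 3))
2*x + 2*y - 2*z + 4*exp(y) - 3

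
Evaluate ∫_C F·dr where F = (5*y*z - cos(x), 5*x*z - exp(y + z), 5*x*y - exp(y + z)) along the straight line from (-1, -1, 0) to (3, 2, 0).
-exp(2) - sin(1) - sin(3) + exp(-1)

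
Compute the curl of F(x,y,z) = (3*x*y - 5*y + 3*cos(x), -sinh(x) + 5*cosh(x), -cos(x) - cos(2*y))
(2*sin(2*y), -sin(x), -3*x + 5*sinh(x) - cosh(x) + 5)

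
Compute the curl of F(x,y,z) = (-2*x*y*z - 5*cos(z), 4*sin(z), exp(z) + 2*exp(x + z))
(-4*cos(z), -2*x*y - 2*exp(x + z) + 5*sin(z), 2*x*z)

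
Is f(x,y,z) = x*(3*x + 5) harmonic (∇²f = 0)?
No, ∇²f = 6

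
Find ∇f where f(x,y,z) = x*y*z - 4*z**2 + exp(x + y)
(y*z + exp(x + y), x*z + exp(x + y), x*y - 8*z)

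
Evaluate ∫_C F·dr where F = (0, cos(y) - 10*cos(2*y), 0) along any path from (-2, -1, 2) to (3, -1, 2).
0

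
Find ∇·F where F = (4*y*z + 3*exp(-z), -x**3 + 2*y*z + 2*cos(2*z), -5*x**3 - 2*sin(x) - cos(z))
2*z + sin(z)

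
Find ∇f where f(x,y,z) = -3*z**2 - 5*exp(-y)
(0, 5*exp(-y), -6*z)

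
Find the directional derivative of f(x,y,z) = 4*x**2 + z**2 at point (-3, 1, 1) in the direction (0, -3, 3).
sqrt(2)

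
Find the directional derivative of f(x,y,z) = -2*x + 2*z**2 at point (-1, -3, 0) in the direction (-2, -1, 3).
2*sqrt(14)/7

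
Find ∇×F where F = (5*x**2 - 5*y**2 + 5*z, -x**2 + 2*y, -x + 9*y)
(9, 6, -2*x + 10*y)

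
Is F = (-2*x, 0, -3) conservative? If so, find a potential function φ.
Yes, F is conservative. φ = -x**2 - 3*z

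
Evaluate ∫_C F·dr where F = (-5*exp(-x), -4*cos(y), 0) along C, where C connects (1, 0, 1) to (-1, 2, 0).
-4*sin(2) + 10*sinh(1)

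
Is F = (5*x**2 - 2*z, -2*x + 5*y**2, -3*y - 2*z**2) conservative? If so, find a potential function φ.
No, ∇×F = (-3, -2, -2) ≠ 0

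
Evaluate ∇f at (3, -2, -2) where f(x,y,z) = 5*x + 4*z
(5, 0, 4)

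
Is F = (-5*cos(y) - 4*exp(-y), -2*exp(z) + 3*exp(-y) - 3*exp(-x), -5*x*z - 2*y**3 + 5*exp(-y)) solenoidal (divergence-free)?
No, ∇·F = -5*x - 3*exp(-y)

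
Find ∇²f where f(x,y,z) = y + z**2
2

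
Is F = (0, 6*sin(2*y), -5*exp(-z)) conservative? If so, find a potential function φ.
Yes, F is conservative. φ = -3*cos(2*y) + 5*exp(-z)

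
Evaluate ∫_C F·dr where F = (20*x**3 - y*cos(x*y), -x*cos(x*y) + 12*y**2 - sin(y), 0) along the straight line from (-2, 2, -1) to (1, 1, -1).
-103 + sqrt(2)*cos(pi/4 + 1) - cos(2) - sin(4)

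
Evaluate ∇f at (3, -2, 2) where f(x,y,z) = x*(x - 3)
(3, 0, 0)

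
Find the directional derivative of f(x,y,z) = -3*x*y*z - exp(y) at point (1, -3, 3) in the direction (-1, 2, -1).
sqrt(6)*(-27*exp(3) - 1)*exp(-3)/3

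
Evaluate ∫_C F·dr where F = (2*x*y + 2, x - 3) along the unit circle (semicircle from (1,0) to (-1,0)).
-4 + pi/2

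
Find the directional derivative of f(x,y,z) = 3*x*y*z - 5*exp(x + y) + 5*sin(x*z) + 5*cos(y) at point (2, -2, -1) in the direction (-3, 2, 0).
5*sqrt(13)*(-5 + 3*cos(2) + 2*sin(2))/13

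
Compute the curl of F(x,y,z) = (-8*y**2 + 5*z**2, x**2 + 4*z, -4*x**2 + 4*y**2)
(8*y - 4, 8*x + 10*z, 2*x + 16*y)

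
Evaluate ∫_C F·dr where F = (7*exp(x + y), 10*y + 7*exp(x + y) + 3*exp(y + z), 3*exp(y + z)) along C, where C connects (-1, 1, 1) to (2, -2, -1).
-3*exp(2) + 3*exp(-3) + 15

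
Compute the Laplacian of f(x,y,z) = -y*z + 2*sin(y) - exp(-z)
-2*sin(y) - exp(-z)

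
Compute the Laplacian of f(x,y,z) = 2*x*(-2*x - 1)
-8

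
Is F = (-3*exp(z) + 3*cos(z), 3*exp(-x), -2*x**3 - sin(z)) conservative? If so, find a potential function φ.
No, ∇×F = (0, 6*x**2 - 3*exp(z) - 3*sin(z), -3*exp(-x)) ≠ 0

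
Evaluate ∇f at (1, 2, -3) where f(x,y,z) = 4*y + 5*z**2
(0, 4, -30)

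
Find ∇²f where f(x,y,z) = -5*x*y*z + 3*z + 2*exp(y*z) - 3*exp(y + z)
2*y**2*exp(y*z) + 2*z**2*exp(y*z) - 6*exp(y + z)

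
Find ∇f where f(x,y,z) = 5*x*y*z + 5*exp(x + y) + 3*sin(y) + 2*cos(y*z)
(5*y*z + 5*exp(x + y), 5*x*z - 2*z*sin(y*z) + 5*exp(x + y) + 3*cos(y), y*(5*x - 2*sin(y*z)))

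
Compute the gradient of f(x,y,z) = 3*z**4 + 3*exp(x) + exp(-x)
(3*exp(x) - exp(-x), 0, 12*z**3)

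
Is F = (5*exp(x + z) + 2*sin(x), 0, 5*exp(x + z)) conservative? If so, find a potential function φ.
Yes, F is conservative. φ = 5*exp(x + z) - 2*cos(x)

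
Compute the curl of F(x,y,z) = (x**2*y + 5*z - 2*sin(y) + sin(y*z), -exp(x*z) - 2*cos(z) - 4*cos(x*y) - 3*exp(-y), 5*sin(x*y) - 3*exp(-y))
(x*exp(x*z) + 5*x*cos(x*y) - 2*sin(z) + 3*exp(-y), -5*y*cos(x*y) + y*cos(y*z) + 5, -x**2 + 4*y*sin(x*y) - z*exp(x*z) - z*cos(y*z) + 2*cos(y))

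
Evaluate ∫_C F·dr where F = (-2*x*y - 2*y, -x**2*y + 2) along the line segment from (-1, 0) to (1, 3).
-7/2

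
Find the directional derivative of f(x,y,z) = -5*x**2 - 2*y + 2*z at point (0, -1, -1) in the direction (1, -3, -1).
4*sqrt(11)/11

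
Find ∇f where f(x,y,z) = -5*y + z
(0, -5, 1)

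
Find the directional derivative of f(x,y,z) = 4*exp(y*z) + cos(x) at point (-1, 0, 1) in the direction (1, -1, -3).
sqrt(11)*(-4 + sin(1))/11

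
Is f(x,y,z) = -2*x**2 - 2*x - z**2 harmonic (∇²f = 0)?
No, ∇²f = -6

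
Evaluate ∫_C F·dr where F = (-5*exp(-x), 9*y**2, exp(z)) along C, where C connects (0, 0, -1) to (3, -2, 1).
-29 - exp(-1) + 5*exp(-3) + E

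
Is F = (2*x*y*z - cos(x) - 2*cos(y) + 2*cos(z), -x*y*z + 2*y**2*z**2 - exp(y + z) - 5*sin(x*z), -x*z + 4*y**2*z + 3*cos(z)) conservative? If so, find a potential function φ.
No, ∇×F = (x*y + 5*x*cos(x*z) - 4*y**2*z + 8*y*z + exp(y + z), 2*x*y + z - 2*sin(z), -2*x*z - y*z - 5*z*cos(x*z) - 2*sin(y)) ≠ 0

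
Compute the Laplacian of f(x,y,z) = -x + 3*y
0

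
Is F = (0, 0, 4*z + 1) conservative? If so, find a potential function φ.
Yes, F is conservative. φ = z*(2*z + 1)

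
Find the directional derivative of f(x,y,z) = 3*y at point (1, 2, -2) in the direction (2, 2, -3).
6*sqrt(17)/17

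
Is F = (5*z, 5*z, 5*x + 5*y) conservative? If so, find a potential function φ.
Yes, F is conservative. φ = 5*z*(x + y)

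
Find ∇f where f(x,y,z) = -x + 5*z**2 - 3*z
(-1, 0, 10*z - 3)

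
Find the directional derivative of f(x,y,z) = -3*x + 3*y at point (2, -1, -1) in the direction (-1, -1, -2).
0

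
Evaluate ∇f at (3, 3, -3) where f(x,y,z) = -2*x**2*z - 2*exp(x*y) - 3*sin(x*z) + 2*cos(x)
(-6*exp(9) + 9*cos(9) - 2*sin(3) + 36, -6*exp(9), -18 - 9*cos(9))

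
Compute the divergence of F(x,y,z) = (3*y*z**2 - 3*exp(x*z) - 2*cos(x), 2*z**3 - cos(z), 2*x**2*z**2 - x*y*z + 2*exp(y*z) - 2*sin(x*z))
4*x**2*z - x*y - 2*x*cos(x*z) + 2*y*exp(y*z) - 3*z*exp(x*z) + 2*sin(x)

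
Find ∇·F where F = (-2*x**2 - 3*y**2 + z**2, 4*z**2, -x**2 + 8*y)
-4*x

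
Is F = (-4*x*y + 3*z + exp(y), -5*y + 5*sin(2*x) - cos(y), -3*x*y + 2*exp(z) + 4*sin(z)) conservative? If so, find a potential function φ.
No, ∇×F = (-3*x, 3*y + 3, 4*x - exp(y) + 10*cos(2*x)) ≠ 0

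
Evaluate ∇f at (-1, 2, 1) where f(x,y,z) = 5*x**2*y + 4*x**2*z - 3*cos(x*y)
(-28 - 6*sin(2), 3*sin(2) + 5, 4)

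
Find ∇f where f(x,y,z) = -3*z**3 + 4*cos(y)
(0, -4*sin(y), -9*z**2)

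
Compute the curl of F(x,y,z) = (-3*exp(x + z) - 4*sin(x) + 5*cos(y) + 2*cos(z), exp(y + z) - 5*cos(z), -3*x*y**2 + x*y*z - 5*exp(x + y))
(-6*x*y + x*z - 5*exp(x + y) - exp(y + z) - 5*sin(z), 3*y**2 - y*z + 5*exp(x + y) - 3*exp(x + z) - 2*sin(z), 5*sin(y))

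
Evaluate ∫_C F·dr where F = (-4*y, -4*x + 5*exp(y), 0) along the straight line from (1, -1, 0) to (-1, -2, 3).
-12 - 5*exp(-1) + 5*exp(-2)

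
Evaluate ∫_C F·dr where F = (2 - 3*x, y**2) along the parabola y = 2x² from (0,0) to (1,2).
19/6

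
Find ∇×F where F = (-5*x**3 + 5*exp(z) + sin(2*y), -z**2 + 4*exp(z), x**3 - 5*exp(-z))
(2*z - 4*exp(z), -3*x**2 + 5*exp(z), -2*cos(2*y))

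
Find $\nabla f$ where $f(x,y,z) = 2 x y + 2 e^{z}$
(2*y, 2*x, 2*exp(z))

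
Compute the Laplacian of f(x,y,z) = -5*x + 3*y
0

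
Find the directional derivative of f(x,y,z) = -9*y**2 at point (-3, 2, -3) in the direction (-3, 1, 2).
-18*sqrt(14)/7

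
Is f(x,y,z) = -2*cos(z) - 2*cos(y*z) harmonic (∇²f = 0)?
No, ∇²f = 2*y**2*cos(y*z) + 2*z**2*cos(y*z) + 2*cos(z)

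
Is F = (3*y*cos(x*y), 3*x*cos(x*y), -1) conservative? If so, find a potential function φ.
Yes, F is conservative. φ = -z + 3*sin(x*y)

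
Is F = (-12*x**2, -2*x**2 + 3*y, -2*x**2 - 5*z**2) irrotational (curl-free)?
No, ∇×F = (0, 4*x, -4*x)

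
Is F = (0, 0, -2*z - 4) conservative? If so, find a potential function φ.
Yes, F is conservative. φ = z*(-z - 4)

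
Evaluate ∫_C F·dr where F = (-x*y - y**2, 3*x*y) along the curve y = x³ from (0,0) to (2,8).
4896/35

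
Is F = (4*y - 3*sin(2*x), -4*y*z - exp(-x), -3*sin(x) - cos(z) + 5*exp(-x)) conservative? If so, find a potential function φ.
No, ∇×F = (4*y, 3*cos(x) + 5*exp(-x), -4 + exp(-x)) ≠ 0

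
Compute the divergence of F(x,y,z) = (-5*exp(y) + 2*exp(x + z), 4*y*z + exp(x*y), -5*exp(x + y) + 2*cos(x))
x*exp(x*y) + 4*z + 2*exp(x + z)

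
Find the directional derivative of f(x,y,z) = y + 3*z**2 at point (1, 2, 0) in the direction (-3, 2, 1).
sqrt(14)/7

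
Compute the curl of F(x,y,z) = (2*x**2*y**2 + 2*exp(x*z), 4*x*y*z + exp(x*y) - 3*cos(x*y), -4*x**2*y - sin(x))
(4*x*(-x - y), 8*x*y + 2*x*exp(x*z) + cos(x), y*(-4*x**2 + 4*z + exp(x*y) + 3*sin(x*y)))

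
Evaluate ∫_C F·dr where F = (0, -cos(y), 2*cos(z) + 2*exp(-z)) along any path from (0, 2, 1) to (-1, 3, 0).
-2 - 2*sin(1) - sin(3) + 2*exp(-1) + sin(2)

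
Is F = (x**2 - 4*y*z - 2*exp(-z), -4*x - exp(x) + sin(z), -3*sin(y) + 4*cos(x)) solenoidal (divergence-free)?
No, ∇·F = 2*x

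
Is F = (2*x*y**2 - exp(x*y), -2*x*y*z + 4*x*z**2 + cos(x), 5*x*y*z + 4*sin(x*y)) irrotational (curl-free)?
No, ∇×F = (x*(2*y - 3*z + 4*cos(x*y)), -y*(5*z + 4*cos(x*y)), -4*x*y + x*exp(x*y) - 2*y*z + 4*z**2 - sin(x))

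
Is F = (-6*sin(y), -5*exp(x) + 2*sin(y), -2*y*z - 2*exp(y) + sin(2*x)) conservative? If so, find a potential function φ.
No, ∇×F = (-2*z - 2*exp(y), -2*cos(2*x), -5*exp(x) + 6*cos(y)) ≠ 0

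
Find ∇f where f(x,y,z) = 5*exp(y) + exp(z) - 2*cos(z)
(0, 5*exp(y), exp(z) + 2*sin(z))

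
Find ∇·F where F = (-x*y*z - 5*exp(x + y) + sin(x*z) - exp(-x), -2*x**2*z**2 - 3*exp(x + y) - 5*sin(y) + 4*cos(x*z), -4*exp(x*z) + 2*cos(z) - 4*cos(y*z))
-4*x*exp(x*z) - y*z + 4*y*sin(y*z) + z*cos(x*z) - 8*exp(x + y) - 2*sin(z) - 5*cos(y) + exp(-x)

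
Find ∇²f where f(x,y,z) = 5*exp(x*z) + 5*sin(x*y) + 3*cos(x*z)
x**2*(5*exp(x*z) - 3*cos(x*z)) - 5*x**2*sin(x*y) - 5*y**2*sin(x*y) + 5*z**2*exp(x*z) - 3*z**2*cos(x*z)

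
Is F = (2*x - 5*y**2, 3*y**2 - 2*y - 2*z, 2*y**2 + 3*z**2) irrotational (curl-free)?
No, ∇×F = (4*y + 2, 0, 10*y)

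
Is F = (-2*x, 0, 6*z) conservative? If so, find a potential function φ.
Yes, F is conservative. φ = -x**2 + 3*z**2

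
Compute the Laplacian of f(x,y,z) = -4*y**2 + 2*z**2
-4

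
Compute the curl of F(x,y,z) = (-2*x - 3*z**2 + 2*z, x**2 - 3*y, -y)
(-1, 2 - 6*z, 2*x)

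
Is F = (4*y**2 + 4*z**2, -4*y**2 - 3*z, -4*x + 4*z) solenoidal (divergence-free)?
No, ∇·F = 4 - 8*y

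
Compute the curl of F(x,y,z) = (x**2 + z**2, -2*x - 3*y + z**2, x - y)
(-2*z - 1, 2*z - 1, -2)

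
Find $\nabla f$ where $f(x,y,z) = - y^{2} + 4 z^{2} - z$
(0, -2*y, 8*z - 1)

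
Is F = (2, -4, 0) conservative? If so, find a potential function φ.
Yes, F is conservative. φ = 2*x - 4*y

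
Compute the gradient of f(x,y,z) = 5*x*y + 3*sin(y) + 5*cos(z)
(5*y, 5*x + 3*cos(y), -5*sin(z))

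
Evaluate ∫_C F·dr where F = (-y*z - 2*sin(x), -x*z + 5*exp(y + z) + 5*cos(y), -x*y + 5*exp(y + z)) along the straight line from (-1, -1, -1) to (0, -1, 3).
-2*cos(1) + 1 + 10*sinh(2)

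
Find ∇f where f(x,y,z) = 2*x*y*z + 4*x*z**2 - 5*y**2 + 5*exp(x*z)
(z*(2*y + 4*z + 5*exp(x*z)), 2*x*z - 10*y, x*(2*y + 8*z + 5*exp(x*z)))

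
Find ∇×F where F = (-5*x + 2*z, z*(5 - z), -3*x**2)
(2*z - 5, 6*x + 2, 0)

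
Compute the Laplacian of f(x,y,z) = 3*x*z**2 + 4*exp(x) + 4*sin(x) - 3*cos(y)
6*x + 4*exp(x) - 4*sin(x) + 3*cos(y)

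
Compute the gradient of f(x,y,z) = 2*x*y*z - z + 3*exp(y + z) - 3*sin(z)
(2*y*z, 2*x*z + 3*exp(y + z), 2*x*y + 3*exp(y + z) - 3*cos(z) - 1)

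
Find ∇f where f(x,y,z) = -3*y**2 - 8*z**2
(0, -6*y, -16*z)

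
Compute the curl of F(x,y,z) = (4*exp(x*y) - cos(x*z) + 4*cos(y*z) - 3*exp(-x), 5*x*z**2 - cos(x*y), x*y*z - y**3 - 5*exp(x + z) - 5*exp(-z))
(-9*x*z - 3*y**2, x*sin(x*z) - y*z - 4*y*sin(y*z) + 5*exp(x + z), -4*x*exp(x*y) + y*sin(x*y) + 5*z**2 + 4*z*sin(y*z))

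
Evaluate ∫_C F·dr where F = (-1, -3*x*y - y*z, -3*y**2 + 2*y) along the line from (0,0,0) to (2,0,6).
-2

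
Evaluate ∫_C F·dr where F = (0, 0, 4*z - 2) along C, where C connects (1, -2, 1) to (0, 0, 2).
4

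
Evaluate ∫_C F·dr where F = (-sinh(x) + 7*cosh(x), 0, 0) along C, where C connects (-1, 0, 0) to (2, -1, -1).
-cosh(2) + cosh(1) + 7*sinh(1) + 7*sinh(2)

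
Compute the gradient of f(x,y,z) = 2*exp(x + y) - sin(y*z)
(2*exp(x + y), -z*cos(y*z) + 2*exp(x + y), -y*cos(y*z))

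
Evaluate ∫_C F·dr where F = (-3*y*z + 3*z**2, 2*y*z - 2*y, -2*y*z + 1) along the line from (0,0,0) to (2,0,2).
10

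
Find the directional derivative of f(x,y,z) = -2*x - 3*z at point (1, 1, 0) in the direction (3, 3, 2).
-6*sqrt(22)/11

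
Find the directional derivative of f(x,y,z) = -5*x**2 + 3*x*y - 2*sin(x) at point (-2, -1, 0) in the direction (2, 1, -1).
2*sqrt(6)*(7 - cos(2))/3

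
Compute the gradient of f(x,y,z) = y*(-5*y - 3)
(0, -10*y - 3, 0)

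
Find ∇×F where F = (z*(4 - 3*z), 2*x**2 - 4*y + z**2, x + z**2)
(-2*z, 3 - 6*z, 4*x)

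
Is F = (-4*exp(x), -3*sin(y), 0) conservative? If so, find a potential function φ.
Yes, F is conservative. φ = -4*exp(x) + 3*cos(y)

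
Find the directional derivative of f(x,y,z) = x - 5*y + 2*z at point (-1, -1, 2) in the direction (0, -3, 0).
5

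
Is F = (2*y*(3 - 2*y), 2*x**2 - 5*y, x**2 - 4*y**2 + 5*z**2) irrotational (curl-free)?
No, ∇×F = (-8*y, -2*x, 4*x + 8*y - 6)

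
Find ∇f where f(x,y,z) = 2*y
(0, 2, 0)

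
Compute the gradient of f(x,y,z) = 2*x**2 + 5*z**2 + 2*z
(4*x, 0, 10*z + 2)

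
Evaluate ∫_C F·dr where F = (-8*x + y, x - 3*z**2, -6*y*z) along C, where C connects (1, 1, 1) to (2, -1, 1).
-9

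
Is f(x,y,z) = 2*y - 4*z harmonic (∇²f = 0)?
Yes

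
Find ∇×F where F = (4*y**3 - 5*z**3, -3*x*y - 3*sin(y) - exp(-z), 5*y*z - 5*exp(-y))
(5*z - exp(-z) + 5*exp(-y), -15*z**2, 3*y*(-4*y - 1))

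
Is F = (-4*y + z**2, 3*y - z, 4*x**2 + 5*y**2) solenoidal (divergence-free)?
No, ∇·F = 3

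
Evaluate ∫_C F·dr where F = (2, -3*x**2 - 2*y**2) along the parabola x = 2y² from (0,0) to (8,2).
-992/15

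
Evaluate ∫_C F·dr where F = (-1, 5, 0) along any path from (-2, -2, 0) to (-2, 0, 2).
10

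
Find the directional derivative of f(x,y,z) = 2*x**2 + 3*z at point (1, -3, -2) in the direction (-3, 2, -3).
-21*sqrt(22)/22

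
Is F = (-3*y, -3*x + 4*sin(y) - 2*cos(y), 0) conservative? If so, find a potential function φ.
Yes, F is conservative. φ = -3*x*y - 2*sin(y) - 4*cos(y)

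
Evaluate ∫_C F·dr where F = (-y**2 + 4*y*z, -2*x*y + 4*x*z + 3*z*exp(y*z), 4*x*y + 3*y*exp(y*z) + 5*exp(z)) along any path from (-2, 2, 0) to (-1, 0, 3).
-13 + 5*exp(3)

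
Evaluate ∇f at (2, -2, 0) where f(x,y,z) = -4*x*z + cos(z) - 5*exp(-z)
(0, 0, -3)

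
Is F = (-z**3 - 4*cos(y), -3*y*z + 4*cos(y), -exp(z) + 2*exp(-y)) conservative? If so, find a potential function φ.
No, ∇×F = (3*y - 2*exp(-y), -3*z**2, -4*sin(y)) ≠ 0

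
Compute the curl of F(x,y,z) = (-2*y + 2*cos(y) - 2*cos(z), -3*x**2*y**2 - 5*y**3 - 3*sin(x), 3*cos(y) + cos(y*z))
(-z*sin(y*z) - 3*sin(y), 2*sin(z), -6*x*y**2 + 2*sin(y) - 3*cos(x) + 2)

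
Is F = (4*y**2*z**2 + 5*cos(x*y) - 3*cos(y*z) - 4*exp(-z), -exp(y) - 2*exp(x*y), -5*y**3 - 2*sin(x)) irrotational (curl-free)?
No, ∇×F = (-15*y**2, 8*y**2*z + 3*y*sin(y*z) + 2*cos(x) + 4*exp(-z), 5*x*sin(x*y) - 8*y*z**2 - 2*y*exp(x*y) - 3*z*sin(y*z))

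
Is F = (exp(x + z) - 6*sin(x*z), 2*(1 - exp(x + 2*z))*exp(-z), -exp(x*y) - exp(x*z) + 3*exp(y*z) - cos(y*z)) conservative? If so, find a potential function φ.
No, ∇×F = (-x*exp(x*y) + 3*z*exp(y*z) + z*sin(y*z) + 2*exp(x + z) + 2*exp(-z), -6*x*cos(x*z) + y*exp(x*y) + z*exp(x*z) + exp(x + z), -2*exp(x + z)) ≠ 0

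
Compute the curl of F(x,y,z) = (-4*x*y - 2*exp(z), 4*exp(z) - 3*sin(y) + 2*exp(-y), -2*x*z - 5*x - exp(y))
(-exp(y) - 4*exp(z), 2*z - 2*exp(z) + 5, 4*x)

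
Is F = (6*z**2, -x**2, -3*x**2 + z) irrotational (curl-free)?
No, ∇×F = (0, 6*x + 12*z, -2*x)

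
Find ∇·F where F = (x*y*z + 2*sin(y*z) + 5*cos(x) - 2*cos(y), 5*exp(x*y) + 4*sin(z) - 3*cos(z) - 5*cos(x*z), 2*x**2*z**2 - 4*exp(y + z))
4*x**2*z + 5*x*exp(x*y) + y*z - 4*exp(y + z) - 5*sin(x)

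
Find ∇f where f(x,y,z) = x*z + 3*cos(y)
(z, -3*sin(y), x)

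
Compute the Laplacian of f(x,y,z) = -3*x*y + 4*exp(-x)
4*exp(-x)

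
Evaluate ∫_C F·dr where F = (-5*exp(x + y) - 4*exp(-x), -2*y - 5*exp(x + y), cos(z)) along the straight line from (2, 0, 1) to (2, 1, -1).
-5*exp(3) - 2*sin(1) - 1 + 5*exp(2)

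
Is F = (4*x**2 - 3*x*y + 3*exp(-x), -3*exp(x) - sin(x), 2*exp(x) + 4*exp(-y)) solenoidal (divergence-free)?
No, ∇·F = 8*x - 3*y - 3*exp(-x)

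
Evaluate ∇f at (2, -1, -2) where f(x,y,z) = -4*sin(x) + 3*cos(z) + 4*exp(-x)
(-4*exp(-2) - 4*cos(2), 0, 3*sin(2))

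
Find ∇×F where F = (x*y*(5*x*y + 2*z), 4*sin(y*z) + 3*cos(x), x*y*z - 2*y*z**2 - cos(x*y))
(x*z + x*sin(x*y) - 4*y*cos(y*z) - 2*z**2, y*(2*x - z - sin(x*y)), -10*x**2*y - 2*x*z - 3*sin(x))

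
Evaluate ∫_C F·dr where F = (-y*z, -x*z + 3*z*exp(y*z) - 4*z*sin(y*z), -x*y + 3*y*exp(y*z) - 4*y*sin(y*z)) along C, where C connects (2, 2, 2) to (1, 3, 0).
-3*exp(4) - 4*cos(4) + 15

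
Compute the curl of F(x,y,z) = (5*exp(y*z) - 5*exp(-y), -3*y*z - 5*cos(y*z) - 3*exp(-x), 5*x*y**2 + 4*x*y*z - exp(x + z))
(10*x*y + 4*x*z - 5*y*sin(y*z) + 3*y, -5*y**2 - 4*y*z + 5*y*exp(y*z) + exp(x + z), -5*z*exp(y*z) - 5*exp(-y) + 3*exp(-x))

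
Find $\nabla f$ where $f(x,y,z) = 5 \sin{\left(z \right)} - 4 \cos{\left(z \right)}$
(0, 0, 4*sin(z) + 5*cos(z))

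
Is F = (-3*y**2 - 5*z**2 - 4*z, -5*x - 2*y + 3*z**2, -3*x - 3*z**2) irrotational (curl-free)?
No, ∇×F = (-6*z, -10*z - 1, 6*y - 5)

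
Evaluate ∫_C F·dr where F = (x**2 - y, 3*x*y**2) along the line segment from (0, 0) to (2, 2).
38/3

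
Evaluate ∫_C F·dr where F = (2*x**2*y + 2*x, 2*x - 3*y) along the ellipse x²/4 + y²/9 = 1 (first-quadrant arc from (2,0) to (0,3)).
-35/2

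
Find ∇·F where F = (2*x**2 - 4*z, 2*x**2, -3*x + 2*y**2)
4*x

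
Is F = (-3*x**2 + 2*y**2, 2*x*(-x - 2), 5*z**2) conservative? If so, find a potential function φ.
No, ∇×F = (0, 0, -4*x - 4*y - 4) ≠ 0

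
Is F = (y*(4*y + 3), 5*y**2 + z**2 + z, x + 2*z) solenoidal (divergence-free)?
No, ∇·F = 10*y + 2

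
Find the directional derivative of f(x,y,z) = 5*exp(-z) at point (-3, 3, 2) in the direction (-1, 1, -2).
5*sqrt(6)*exp(-2)/3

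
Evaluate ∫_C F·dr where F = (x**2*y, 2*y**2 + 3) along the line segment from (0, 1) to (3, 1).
9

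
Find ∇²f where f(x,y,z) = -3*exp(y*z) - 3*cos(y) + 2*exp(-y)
(3*(-y**2*exp(y*z) - z**2*exp(y*z) + cos(y))*exp(y) + 2)*exp(-y)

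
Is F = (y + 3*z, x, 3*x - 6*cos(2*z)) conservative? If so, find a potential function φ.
Yes, F is conservative. φ = x*y + 3*x*z - 3*sin(2*z)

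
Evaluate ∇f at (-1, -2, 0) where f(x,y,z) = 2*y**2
(0, -8, 0)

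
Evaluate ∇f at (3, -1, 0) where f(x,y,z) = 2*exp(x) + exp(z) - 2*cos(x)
(2*sin(3) + 2*exp(3), 0, 1)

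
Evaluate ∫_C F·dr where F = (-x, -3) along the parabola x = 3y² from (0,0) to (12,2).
-78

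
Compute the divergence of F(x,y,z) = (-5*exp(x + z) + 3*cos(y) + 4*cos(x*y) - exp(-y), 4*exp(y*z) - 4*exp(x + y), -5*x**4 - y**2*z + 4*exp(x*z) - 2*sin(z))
4*x*exp(x*z) - y**2 - 4*y*sin(x*y) + 4*z*exp(y*z) - 4*exp(x + y) - 5*exp(x + z) - 2*cos(z)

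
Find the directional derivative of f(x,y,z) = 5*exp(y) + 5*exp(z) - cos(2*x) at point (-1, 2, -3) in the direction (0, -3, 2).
5*sqrt(13)*(2 - 3*exp(5))*exp(-3)/13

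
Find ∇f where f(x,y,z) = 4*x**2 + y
(8*x, 1, 0)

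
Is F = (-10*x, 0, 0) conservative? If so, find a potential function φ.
Yes, F is conservative. φ = -5*x**2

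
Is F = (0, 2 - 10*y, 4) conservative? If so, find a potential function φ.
Yes, F is conservative. φ = -5*y**2 + 2*y + 4*z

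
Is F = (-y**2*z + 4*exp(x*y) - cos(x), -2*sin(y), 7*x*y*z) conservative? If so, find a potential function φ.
No, ∇×F = (7*x*z, y*(-y - 7*z), -4*x*exp(x*y) + 2*y*z) ≠ 0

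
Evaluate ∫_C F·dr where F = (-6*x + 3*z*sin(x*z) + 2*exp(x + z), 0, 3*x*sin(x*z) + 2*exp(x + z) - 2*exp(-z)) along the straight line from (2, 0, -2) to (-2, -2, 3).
-2*exp(2) - 3*cos(6) - 2 + 3*cos(4) + 2*exp(-3) + 2*E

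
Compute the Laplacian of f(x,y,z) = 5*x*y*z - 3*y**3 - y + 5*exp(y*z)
5*y**2*exp(y*z) - 18*y + 5*z**2*exp(y*z)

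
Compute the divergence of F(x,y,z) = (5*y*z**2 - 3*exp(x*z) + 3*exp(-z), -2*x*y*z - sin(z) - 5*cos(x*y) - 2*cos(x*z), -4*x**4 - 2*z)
-2*x*z + 5*x*sin(x*y) - 3*z*exp(x*z) - 2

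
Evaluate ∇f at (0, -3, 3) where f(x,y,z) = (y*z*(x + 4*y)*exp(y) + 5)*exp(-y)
(-9, -5*exp(3) - 72, 36)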